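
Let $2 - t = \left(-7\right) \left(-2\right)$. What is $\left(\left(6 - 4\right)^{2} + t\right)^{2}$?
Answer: $64$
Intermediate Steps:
$t = -12$ ($t = 2 - \left(-7\right) \left(-2\right) = 2 - 14 = -12$)
$\left(\left(6 - 4\right)^{2} + t\right)^{2} = \left(\left(6 - 4\right)^{2} - 12\right)^{2} = \left(2^{2} - 12\right)^{2} = \left(4 - 12\right)^{2} = \left(-8\right)^{2} = 64$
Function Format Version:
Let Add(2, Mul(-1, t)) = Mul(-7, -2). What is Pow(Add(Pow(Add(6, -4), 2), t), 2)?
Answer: 64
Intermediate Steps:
t = -12 (t = Add(2, Mul(-1, Mul(-7, -2))) = Add(2, Mul(-1, 14)) = Add(2, -14) = -12)
Pow(Add(Pow(Add(6, -4), 2), t), 2) = Pow(Add(Pow(Add(6, -4), 2), -12), 2) = Pow(Add(Pow(2, 2), -12), 2) = Pow(Add(4, -12), 2) = Pow(-8, 2) = 64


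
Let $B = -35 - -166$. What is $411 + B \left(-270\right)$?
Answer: $-34959$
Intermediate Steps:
$B = 131$ ($B = -35 + 166 = 131$)
$411 + B \left(-270\right) = 411 + 131 \left(-270\right) = 411 - 35370 = -34959$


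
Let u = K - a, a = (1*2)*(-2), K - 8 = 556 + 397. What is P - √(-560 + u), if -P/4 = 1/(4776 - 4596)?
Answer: -1/45 - 9*√5 ≈ -20.147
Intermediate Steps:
K = 961 (K = 8 + (556 + 397) = 8 + 953 = 961)
a = -4 (a = 2*(-2) = -4)
u = 965 (u = 961 - 1*(-4) = 961 + 4 = 965)
P = -1/45 (P = -4/(4776 - 4596) = -4/180 = -4*1/180 = -1/45 ≈ -0.022222)
P - √(-560 + u) = -1/45 - √(-560 + 965) = -1/45 - √405 = -1/45 - 9*√5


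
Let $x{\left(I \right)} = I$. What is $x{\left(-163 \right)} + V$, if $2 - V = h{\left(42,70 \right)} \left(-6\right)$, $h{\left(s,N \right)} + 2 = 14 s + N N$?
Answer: $32755$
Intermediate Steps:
$h{\left(s,N \right)} = -2 + N^{2} + 14 s$ ($h{\left(s,N \right)} = -2 + \left(14 s + N N\right) = -2 + \left(14 s + N^{2}\right) = -2 + \left(N^{2} + 14 s\right) = -2 + N^{2} + 14 s$)
$V = 32918$ ($V = 2 - \left(-2 + 70^{2} + 14 \cdot 42\right) \left(-6\right) = 2 - \left(-2 + 4900 + 588\right) \left(-6\right) = 2 - 5486 \left(-6\right) = 2 - -32916 = 2 + 32916 = 32918$)
$x{\left(-163 \right)} + V = -163 + 32918 = 32755$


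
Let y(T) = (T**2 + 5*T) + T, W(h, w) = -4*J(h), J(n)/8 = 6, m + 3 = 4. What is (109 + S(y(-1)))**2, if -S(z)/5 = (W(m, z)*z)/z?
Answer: 1142761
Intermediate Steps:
m = 1 (m = -3 + 4 = 1)
J(n) = 48 (J(n) = 8*6 = 48)
W(h, w) = -192 (W(h, w) = -4*48 = -192)
y(T) = T**2 + 6*T
S(z) = 960 (S(z) = -5*(-192*z)/z = -5*(-192) = 960)
(109 + S(y(-1)))**2 = (109 + 960)**2 = 1069**2 = 1142761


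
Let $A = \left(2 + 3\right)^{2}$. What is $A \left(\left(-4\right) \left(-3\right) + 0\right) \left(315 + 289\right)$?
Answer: $181200$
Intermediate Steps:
$A = 25$ ($A = 5^{2} = 25$)
$A \left(\left(-4\right) \left(-3\right) + 0\right) \left(315 + 289\right) = 25 \left(\left(-4\right) \left(-3\right) + 0\right) \left(315 + 289\right) = 25 \left(12 + 0\right) 604 = 25 \cdot 12 \cdot 604 = 300 \cdot 604 = 181200$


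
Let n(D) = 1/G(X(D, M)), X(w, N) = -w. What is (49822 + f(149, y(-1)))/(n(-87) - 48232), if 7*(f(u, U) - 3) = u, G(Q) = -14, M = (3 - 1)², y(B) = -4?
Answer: -232616/225083 ≈ -1.0335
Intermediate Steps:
M = 4 (M = 2² = 4)
f(u, U) = 3 + u/7
n(D) = -1/14 (n(D) = 1/(-14) = -1/14)
(49822 + f(149, y(-1)))/(n(-87) - 48232) = (49822 + (3 + (⅐)*149))/(-1/14 - 48232) = (49822 + (3 + 149/7))/(-675249/14) = (49822 + 170/7)*(-14/675249) = (348924/7)*(-14/675249) = -232616/225083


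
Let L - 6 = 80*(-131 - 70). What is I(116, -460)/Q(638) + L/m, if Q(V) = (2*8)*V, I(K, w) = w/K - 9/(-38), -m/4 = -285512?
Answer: -5797267913/401473269824 ≈ -0.014440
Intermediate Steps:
m = 1142048 (m = -4*(-285512) = 1142048)
I(K, w) = 9/38 + w/K (I(K, w) = w/K - 9*(-1/38) = w/K + 9/38 = 9/38 + w/K)
L = -16074 (L = 6 + 80*(-131 - 70) = 6 + 80*(-201) = 6 - 16080 = -16074)
Q(V) = 16*V
I(116, -460)/Q(638) + L/m = (9/38 - 460/116)/((16*638)) - 16074/1142048 = (9/38 - 460*1/116)/10208 - 16074*1/1142048 = (9/38 - 115/29)*(1/10208) - 8037/571024 = -4109/1102*1/10208 - 8037/571024 = -4109/11249216 - 8037/571024 = -5797267913/401473269824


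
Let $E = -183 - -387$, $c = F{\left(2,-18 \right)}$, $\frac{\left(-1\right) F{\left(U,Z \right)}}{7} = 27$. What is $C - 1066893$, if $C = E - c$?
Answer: $-1066500$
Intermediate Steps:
$F{\left(U,Z \right)} = -189$ ($F{\left(U,Z \right)} = \left(-7\right) 27 = -189$)
$c = -189$
$E = 204$ ($E = -183 + 387 = 204$)
$C = 393$ ($C = 204 - -189 = 204 + 189 = 393$)
$C - 1066893 = 393 - 1066893 = -1066500$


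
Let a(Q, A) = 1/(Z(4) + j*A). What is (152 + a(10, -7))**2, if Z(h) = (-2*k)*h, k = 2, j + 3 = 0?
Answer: 579121/25 ≈ 23165.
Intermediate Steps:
j = -3 (j = -3 + 0 = -3)
Z(h) = -4*h (Z(h) = (-2*2)*h = -4*h)
a(Q, A) = 1/(-16 - 3*A) (a(Q, A) = 1/(-4*4 - 3*A) = 1/(-16 - 3*A))
(152 + a(10, -7))**2 = (152 + 1/(-16 - 3*(-7)))**2 = (152 + 1/(-16 + 21))**2 = (152 + 1/5)**2 = (761/5)**2 = 579121/25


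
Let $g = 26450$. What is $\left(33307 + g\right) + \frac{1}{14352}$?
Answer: $\frac{857632465}{14352} \approx 59757.0$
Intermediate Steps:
$\left(33307 + g\right) + \frac{1}{14352} = \left(33307 + 26450\right) + \frac{1}{14352} = 59757 + \frac{1}{14352} = \frac{857632465}{14352}$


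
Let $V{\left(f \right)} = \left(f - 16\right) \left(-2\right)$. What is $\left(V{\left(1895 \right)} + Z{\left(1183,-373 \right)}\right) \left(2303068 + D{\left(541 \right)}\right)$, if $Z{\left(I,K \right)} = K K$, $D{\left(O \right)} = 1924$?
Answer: $312029072032$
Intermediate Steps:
$Z{\left(I,K \right)} = K^{2}$
$V{\left(f \right)} = 32 - 2 f$ ($V{\left(f \right)} = \left(-16 + f\right) \left(-2\right) = 32 - 2 f$)
$\left(V{\left(1895 \right)} + Z{\left(1183,-373 \right)}\right) \left(2303068 + D{\left(541 \right)}\right) = \left(\left(32 - 3790\right) + \left(-373\right)^{2}\right) \left(2303068 + 1924\right) = \left(\left(32 - 3790\right) + 139129\right) 2304992 = \left(-3758 + 139129\right) 2304992 = 135371 \cdot 2304992 = 312029072032$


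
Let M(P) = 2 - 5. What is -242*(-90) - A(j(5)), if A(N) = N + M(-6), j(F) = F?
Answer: 21778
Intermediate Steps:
M(P) = -3
A(N) = -3 + N (A(N) = N - 3 = -3 + N)
-242*(-90) - A(j(5)) = -242*(-90) - (-3 + 5) = 21780 - 1*2 = 21780 - 2 = 21778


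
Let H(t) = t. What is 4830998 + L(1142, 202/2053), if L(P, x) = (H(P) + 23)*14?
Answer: 4847308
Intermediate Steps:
L(P, x) = 322 + 14*P (L(P, x) = (P + 23)*14 = (23 + P)*14 = 322 + 14*P)
4830998 + L(1142, 202/2053) = 4830998 + (322 + 14*1142) = 4830998 + (322 + 15988) = 4830998 + 16310 = 4847308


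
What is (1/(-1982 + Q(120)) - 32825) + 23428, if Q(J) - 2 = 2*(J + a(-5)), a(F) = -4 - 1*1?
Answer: -16444751/1750 ≈ -9397.0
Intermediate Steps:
a(F) = -5 (a(F) = -4 - 1 = -5)
Q(J) = -8 + 2*J (Q(J) = 2 + 2*(J - 5) = 2 + 2*(-5 + J) = 2 + (-10 + 2*J) = -8 + 2*J)
(1/(-1982 + Q(120)) - 32825) + 23428 = (1/(-1982 + (-8 + 2*120)) - 32825) + 23428 = (1/(-1982 + (-8 + 240)) - 32825) + 23428 = (1/(-1982 + 232) - 32825) + 23428 = (1/(-1750) - 32825) + 23428 = (-1/1750 - 32825) + 23428 = -57443751/1750 + 23428 = -16444751/1750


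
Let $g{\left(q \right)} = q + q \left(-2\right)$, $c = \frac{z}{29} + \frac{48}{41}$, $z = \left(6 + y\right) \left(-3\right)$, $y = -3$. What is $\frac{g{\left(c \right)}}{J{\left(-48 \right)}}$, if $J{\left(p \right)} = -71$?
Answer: $\frac{1023}{84419} \approx 0.012118$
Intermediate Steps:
$z = -9$ ($z = \left(6 - 3\right) \left(-3\right) = 3 \left(-3\right) = -9$)
$c = \frac{1023}{1189}$ ($c = - \frac{9}{29} + \frac{48}{41} = \frac{1023}{1189} \approx 0.86039$)
$g{\left(q \right)} = - q$ ($g{\left(q \right)} = q - 2 q = - q$)
$\frac{g{\left(c \right)}}{J{\left(-48 \right)}} = \frac{\left(-1\right) \frac{1023}{1189}}{-71} = \left(- \frac{1023}{1189}\right) \left(- \frac{1}{71}\right) = \frac{1023}{84419}$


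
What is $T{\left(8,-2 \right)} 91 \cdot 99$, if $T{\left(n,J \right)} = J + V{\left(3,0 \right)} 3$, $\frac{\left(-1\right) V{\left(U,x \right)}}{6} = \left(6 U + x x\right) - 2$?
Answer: $-2612610$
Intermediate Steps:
$V{\left(U,x \right)} = 12 - 36 U - 6 x^{2}$ ($V{\left(U,x \right)} = - 6 \left(\left(6 U + x x\right) - 2\right) = - 6 \left(\left(6 U + x^{2}\right) - 2\right) = - 6 \left(\left(x^{2} + 6 U\right) - 2\right) = - 6 \left(-2 + x^{2} + 6 U\right) = 12 - 36 U - 6 x^{2}$)
$T{\left(n,J \right)} = -288 + J$ ($T{\left(n,J \right)} = J + \left(12 - 108 - 6 \cdot 0^{2}\right) 3 = J + \left(12 - 108 - 0\right) 3 = J + \left(12 - 108 + 0\right) 3 = J - 288 = -288 + J$)
$T{\left(8,-2 \right)} 91 \cdot 99 = \left(-288 - 2\right) 91 \cdot 99 = \left(-290\right) 91 \cdot 99 = \left(-26390\right) 99 = -2612610$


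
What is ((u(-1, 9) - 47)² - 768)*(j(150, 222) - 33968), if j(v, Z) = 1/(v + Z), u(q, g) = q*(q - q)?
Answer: -18208612895/372 ≈ -4.8948e+7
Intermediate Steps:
u(q, g) = 0 (u(q, g) = q*0 = 0)
j(v, Z) = 1/(Z + v)
((u(-1, 9) - 47)² - 768)*(j(150, 222) - 33968) = ((0 - 47)² - 768)*(1/(222 + 150) - 33968) = ((-47)² - 768)*(1/372 - 33968) = (2209 - 768)*(1/372 - 33968) = 1441*(-12636095/372) = -18208612895/372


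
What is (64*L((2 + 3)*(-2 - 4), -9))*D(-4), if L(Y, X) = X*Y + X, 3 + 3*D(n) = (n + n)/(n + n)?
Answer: -11136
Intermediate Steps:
D(n) = -⅔ (D(n) = -1 + ((n + n)/(n + n))/3 = -1 + ((2*n)/((2*n)))/3 = -1 + ((2*n)*(1/(2*n)))/3 = -1 + (⅓)*1 = -1 + ⅓ = -⅔)
L(Y, X) = X + X*Y
(64*L((2 + 3)*(-2 - 4), -9))*D(-4) = (64*(-9*(1 + (2 + 3)*(-2 - 4))))*(-⅔) = (64*(-9*(1 + 5*(-6))))*(-⅔) = (64*(-9*(1 - 30)))*(-⅔) = (64*(-9*(-29)))*(-⅔) = (64*261)*(-⅔) = 16704*(-⅔) = -11136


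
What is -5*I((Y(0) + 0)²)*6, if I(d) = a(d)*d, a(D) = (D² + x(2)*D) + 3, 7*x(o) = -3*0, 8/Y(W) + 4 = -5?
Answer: -15218560/177147 ≈ -85.909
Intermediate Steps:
Y(W) = -8/9 (Y(W) = 8/(-4 - 5) = 8/(-9) = 8*(-⅑) = -8/9)
x(o) = 0 (x(o) = (-3*0)/7 = (⅐)*0 = 0)
a(D) = 3 + D² (a(D) = (D² + 0*D) + 3 = (D² + 0) + 3 = D² + 3 = 3 + D²)
I(d) = d*(3 + d²) (I(d) = (3 + d²)*d = d*(3 + d²))
-5*I((Y(0) + 0)²)*6 = -5*(-8/9 + 0)²*(3 + ((-8/9 + 0)²)²)*6 = -5*(-8/9)²*(3 + ((-8/9)²)²)*6 = -320*(3 + (64/81)²)/81*6 = -320*(3 + 4096/6561)/81*6 = -320*23779/(81*6561)*6 = -5*1521856/531441*6 = -7609280/531441*6 = -15218560/177147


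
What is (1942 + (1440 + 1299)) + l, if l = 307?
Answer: 4988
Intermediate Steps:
(1942 + (1440 + 1299)) + l = (1942 + (1440 + 1299)) + 307 = (1942 + 2739) + 307 = 4681 + 307 = 4988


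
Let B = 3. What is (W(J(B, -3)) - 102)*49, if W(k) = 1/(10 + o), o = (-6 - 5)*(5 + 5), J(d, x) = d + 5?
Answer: -499849/100 ≈ -4998.5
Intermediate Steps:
J(d, x) = 5 + d
o = -110 (o = -11*10 = -110)
W(k) = -1/100 (W(k) = 1/(10 - 110) = 1/(-100) = -1/100)
(W(J(B, -3)) - 102)*49 = (-1/100 - 102)*49 = -10201/100*49 = -499849/100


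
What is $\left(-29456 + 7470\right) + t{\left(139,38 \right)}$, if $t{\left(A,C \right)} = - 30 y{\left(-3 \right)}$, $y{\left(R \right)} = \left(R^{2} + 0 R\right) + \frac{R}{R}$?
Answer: $-22286$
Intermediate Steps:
$y{\left(R \right)} = 1 + R^{2}$ ($y{\left(R \right)} = \left(R^{2} + 0\right) + 1 = R^{2} + 1 = 1 + R^{2}$)
$t{\left(A,C \right)} = -300$ ($t{\left(A,C \right)} = - 30 \left(1 + \left(-3\right)^{2}\right) = - 30 \left(1 + 9\right) = \left(-30\right) 10 = -300$)
$\left(-29456 + 7470\right) + t{\left(139,38 \right)} = \left(-29456 + 7470\right) - 300 = -21986 - 300 = -22286$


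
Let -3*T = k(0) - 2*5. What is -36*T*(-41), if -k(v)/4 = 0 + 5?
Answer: 14760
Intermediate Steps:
k(v) = -20 (k(v) = -4*(0 + 5) = -4*5 = -20)
T = 10 (T = -(-20 - 2*5)/3 = -(-20 - 10)/3 = -⅓*(-30) = 10)
-36*T*(-41) = -36*10*(-41) = -360*(-41) = 14760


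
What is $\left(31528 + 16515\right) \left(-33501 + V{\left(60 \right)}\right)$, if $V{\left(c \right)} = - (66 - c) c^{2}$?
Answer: $-2647217343$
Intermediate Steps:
$V{\left(c \right)} = c^{2} \left(-66 + c\right)$ ($V{\left(c \right)} = \left(-66 + c\right) c^{2} = c^{2} \left(-66 + c\right)$)
$\left(31528 + 16515\right) \left(-33501 + V{\left(60 \right)}\right) = \left(31528 + 16515\right) \left(-33501 + 60^{2} \left(-66 + 60\right)\right) = 48043 \left(-33501 + 3600 \left(-6\right)\right) = 48043 \left(-33501 - 21600\right) = 48043 \left(-55101\right) = -2647217343$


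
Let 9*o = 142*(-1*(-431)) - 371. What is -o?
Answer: -6759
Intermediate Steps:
o = 6759 (o = (142*(-1*(-431)) - 371)/9 = (142*431 - 371)/9 = (61202 - 371)/9 = (⅑)*60831 = 6759)
-o = -1*6759 = -6759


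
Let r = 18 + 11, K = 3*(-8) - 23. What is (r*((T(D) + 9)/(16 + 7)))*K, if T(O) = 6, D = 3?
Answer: -20445/23 ≈ -888.91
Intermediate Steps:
K = -47 (K = -24 - 23 = -47)
r = 29
(r*((T(D) + 9)/(16 + 7)))*K = (29*((6 + 9)/(16 + 7)))*(-47) = (29*(15/23))*(-47) = (435/23)*(-47) = -20445/23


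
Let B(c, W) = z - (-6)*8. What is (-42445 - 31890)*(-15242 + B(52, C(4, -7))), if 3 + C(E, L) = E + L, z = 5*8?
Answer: 1126472590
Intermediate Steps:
z = 40
C(E, L) = -3 + E + L (C(E, L) = -3 + (E + L) = -3 + E + L)
B(c, W) = 88 (B(c, W) = 40 - (-6)*8 = 40 - 1*(-48) = 40 + 48 = 88)
(-42445 - 31890)*(-15242 + B(52, C(4, -7))) = (-42445 - 31890)*(-15242 + 88) = -74335*(-15154) = 1126472590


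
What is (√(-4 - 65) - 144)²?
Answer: (144 - I*√69)² ≈ 20667.0 - 2392.3*I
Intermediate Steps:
(√(-4 - 65) - 144)² = (√(-69) - 144)² = (I*√69 - 144)² = (-144 + I*√69)²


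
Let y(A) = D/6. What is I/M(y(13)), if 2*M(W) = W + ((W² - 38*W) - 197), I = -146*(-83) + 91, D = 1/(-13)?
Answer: -148559112/1195661 ≈ -124.25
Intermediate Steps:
D = -1/13 ≈ -0.076923
y(A) = -1/78 (y(A) = -1/13/6 = -1/13*⅙ = -1/78)
I = 12209 (I = 12118 + 91 = 12209)
M(W) = -197/2 + W²/2 - 37*W/2 (M(W) = (W + ((W² - 38*W) - 197))/2 = (W + (-197 + W² - 38*W))/2 = (-197 + W² - 37*W)/2 = -197/2 + W²/2 - 37*W/2)
I/M(y(13)) = 12209/(-197/2 + (-1/78)²/2 - 37/2*(-1/78)) = 12209/(-197/2 + (½)*(1/6084) + 37/156) = 12209/(-197/2 + 1/12168 + 37/156) = 12209/(-1195661/12168) = 12209*(-12168/1195661) = -148559112/1195661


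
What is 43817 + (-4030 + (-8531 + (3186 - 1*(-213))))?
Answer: 34655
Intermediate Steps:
43817 + (-4030 + (-8531 + (3186 - 1*(-213)))) = 43817 + (-4030 + (-8531 + (3186 + 213))) = 43817 + (-4030 + (-8531 + 3399)) = 43817 + (-4030 - 5132) = 43817 - 9162 = 34655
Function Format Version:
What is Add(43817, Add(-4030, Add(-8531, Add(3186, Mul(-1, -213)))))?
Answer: 34655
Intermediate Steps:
Add(43817, Add(-4030, Add(-8531, Add(3186, Mul(-1, -213))))) = Add(43817, Add(-4030, Add(-8531, Add(3186, 213)))) = Add(43817, Add(-4030, Add(-8531, 3399))) = Add(43817, Add(-4030, -5132)) = Add(43817, -9162) = 34655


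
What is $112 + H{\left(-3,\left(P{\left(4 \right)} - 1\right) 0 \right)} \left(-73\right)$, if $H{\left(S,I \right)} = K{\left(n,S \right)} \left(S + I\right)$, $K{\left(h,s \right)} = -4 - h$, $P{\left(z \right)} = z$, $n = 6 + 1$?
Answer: $-2297$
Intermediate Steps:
$n = 7$
$H{\left(S,I \right)} = - 11 I - 11 S$ ($H{\left(S,I \right)} = \left(-4 - 7\right) \left(S + I\right) = \left(-4 - 7\right) \left(I + S\right) = - 11 \left(I + S\right) = - 11 I - 11 S$)
$112 + H{\left(-3,\left(P{\left(4 \right)} - 1\right) 0 \right)} \left(-73\right) = 112 + \left(- 11 \left(4 - 1\right) 0 - -33\right) \left(-73\right) = 112 + \left(- 11 \cdot 3 \cdot 0 + 33\right) \left(-73\right) = 112 + \left(\left(-11\right) 0 + 33\right) \left(-73\right) = 112 + \left(0 + 33\right) \left(-73\right) = 112 + 33 \left(-73\right) = 112 - 2409 = -2297$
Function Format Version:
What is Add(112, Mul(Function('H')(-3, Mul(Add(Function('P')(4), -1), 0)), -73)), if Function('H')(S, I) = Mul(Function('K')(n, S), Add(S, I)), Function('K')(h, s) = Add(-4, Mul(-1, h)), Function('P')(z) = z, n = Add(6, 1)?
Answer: -2297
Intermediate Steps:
n = 7
Function('H')(S, I) = Add(Mul(-11, I), Mul(-11, S)) (Function('H')(S, I) = Mul(Add(-4, Mul(-1, 7)), Add(S, I)) = Mul(Add(-4, -7), Add(I, S)) = Mul(-11, Add(I, S)) = Add(Mul(-11, I), Mul(-11, S)))
Add(112, Mul(Function('H')(-3, Mul(Add(Function('P')(4), -1), 0)), -73)) = Add(112, Mul(Add(Mul(-11, Mul(Add(4, -1), 0)), Mul(-11, -3)), -73)) = Add(112, Mul(Add(Mul(-11, Mul(3, 0)), 33), -73)) = Add(112, Mul(Add(Mul(-11, 0), 33), -73)) = Add(112, Mul(Add(0, 33), -73)) = Add(112, Mul(33, -73)) = Add(112, -2409) = -2297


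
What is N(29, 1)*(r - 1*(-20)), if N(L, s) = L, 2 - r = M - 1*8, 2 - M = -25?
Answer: 87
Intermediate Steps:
M = 27 (M = 2 - 1*(-25) = 2 + 25 = 27)
r = -17 (r = 2 - (27 - 1*8) = 2 - (27 - 8) = 2 - 1*19 = 2 - 19 = -17)
N(29, 1)*(r - 1*(-20)) = 29*(-17 - 1*(-20)) = 29*(-17 + 20) = 29*3 = 87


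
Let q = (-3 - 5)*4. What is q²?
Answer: 1024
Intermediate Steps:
q = -32 (q = -8*4 = -32)
q² = (-32)² = 1024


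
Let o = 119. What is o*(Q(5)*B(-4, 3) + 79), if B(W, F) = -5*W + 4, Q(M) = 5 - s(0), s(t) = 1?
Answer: 20825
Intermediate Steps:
Q(M) = 4 (Q(M) = 5 - 1*1 = 5 - 1 = 4)
B(W, F) = 4 - 5*W
o*(Q(5)*B(-4, 3) + 79) = 119*(4*(4 - 5*(-4)) + 79) = 119*(4*(4 + 20) + 79) = 119*(4*24 + 79) = 119*(96 + 79) = 119*175 = 20825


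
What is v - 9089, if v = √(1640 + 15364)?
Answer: -9089 + 2*√4251 ≈ -8958.6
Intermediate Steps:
v = 2*√4251 (v = √17004 = 2*√4251 ≈ 130.40)
v - 9089 = 2*√4251 - 9089 = -9089 + 2*√4251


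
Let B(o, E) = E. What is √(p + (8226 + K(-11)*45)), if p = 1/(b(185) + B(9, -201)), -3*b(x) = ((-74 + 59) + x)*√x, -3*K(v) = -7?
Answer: √(5023590 + 1416270*√185)/√(603 + 170*√185) ≈ 91.274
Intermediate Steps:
K(v) = 7/3 (K(v) = -⅓*(-7) = 7/3)
b(x) = -√x*(-15 + x)/3 (b(x) = -((-74 + 59) + x)*√x/3 = -(-15 + x)*√x/3 = -√x*(-15 + x)/3)
p = 1/(-201 - 170*√185/3) (p = 1/(√185*(15 - 1*185)/3 - 201) = 1/(√185*(15 - 185)/3 - 201) = 1/((⅓)*√185*(-170) - 201) = 1/(-170*√185/3 - 201) = 1/(-201 - 170*√185/3) ≈ -0.0010291)
√(p + (8226 + K(-11)*45)) = √((1809/4982891 - 510*√185/4982891) + (8226 + (7/3)*45)) = √((1809/4982891 - 510*√185/4982891) + (8226 + 105)) = √((1809/4982891 - 510*√185/4982891) + 8331) = √(41512466730/4982891 - 510*√185/4982891)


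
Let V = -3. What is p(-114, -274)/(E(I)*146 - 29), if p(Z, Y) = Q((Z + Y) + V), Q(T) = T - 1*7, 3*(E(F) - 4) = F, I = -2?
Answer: -1194/1373 ≈ -0.86963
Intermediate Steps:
E(F) = 4 + F/3
Q(T) = -7 + T (Q(T) = T - 7 = -7 + T)
p(Z, Y) = -10 + Y + Z (p(Z, Y) = -7 + ((Z + Y) - 3) = -7 + ((Y + Z) - 3) = -7 + (-3 + Y + Z) = -10 + Y + Z)
p(-114, -274)/(E(I)*146 - 29) = (-10 - 274 - 114)/((4 + (1/3)*(-2))*146 - 29) = -398/((4 - 2/3)*146 - 29) = -398/((10/3)*146 - 29) = -398/(1460/3 - 29) = -398/1373/3 = -398*3/1373 = -1194/1373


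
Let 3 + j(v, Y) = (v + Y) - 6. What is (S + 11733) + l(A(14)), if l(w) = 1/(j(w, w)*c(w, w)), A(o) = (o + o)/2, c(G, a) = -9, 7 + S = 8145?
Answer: 3397940/171 ≈ 19871.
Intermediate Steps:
S = 8138 (S = -7 + 8145 = 8138)
A(o) = o (A(o) = (2*o)*(1/2) = o)
j(v, Y) = -9 + Y + v (j(v, Y) = -3 + ((v + Y) - 6) = -3 + ((Y + v) - 6) = -3 + (-6 + Y + v) = -9 + Y + v)
l(w) = -1/(9*(-9 + 2*w)) (l(w) = 1/((-9 + w + w)*(-9)) = -1/9/(-9 + 2*w) = -1/(9*(-9 + 2*w)))
(S + 11733) + l(A(14)) = (8138 + 11733) - 1/(-81 + 18*14) = 19871 - 1/(-81 + 252) = 19871 - 1/171 = 3397940/171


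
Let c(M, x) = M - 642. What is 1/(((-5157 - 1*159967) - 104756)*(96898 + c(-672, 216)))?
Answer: -1/25796209920 ≈ -3.8765e-11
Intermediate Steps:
c(M, x) = -642 + M
1/(((-5157 - 1*159967) - 104756)*(96898 + c(-672, 216))) = 1/(((-5157 - 1*159967) - 104756)*(96898 + (-642 - 672))) = 1/(((-5157 - 159967) - 104756)*(96898 - 1314)) = 1/((-165124 - 104756)*95584) = 1/(-269880*95584) = 1/(-25796209920) = -1/25796209920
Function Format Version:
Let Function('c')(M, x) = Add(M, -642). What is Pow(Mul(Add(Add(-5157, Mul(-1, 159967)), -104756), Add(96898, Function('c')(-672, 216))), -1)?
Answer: Rational(-1, 25796209920) ≈ -3.8765e-11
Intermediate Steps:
Function('c')(M, x) = Add(-642, M)
Pow(Mul(Add(Add(-5157, Mul(-1, 159967)), -104756), Add(96898, Function('c')(-672, 216))), -1) = Pow(Mul(Add(Add(-5157, Mul(-1, 159967)), -104756), Add(96898, Add(-642, -672))), -1) = Pow(Mul(Add(Add(-5157, -159967), -104756), Add(96898, -1314)), -1) = Pow(Mul(Add(-165124, -104756), 95584), -1) = Pow(Mul(-269880, 95584), -1) = Pow(-25796209920, -1) = Rational(-1, 25796209920)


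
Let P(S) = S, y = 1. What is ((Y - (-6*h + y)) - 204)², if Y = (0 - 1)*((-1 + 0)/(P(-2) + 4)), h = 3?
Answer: 139129/4 ≈ 34782.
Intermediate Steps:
Y = ½ (Y = (0 - 1)*((-1 + 0)/(-2 + 4)) = -(-1)/2 = -1*(-½) = ½ ≈ 0.50000)
((Y - (-6*h + y)) - 204)² = ((½ - (-6*3 + 1)) - 204)² = ((½ - (-18 + 1)) - 204)² = ((½ - 1*(-17)) - 204)² = ((½ + 17) - 204)² = (35/2 - 204)² = (-373/2)² = 139129/4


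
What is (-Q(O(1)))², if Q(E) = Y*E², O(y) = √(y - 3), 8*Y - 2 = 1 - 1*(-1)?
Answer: 1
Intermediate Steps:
Y = ½ (Y = ¼ + (1 - 1*(-1))/8 = ¼ + (1 + 1)/8 = ¼ + (⅛)*2 = ¼ + ¼ = ½ ≈ 0.50000)
O(y) = √(-3 + y)
Q(E) = E²/2
(-Q(O(1)))² = (-(√(-3 + 1))²/2)² = (-(√(-2))²/2)² = (-(I*√2)²/2)² = (-(-2)/2)² = (-1*(-1))² = 1² = 1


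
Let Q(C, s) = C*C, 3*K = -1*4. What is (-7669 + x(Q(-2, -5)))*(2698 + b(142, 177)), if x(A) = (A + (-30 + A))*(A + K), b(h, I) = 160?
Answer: -66257014/3 ≈ -2.2086e+7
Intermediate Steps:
K = -4/3 (K = (-1*4)/3 = (⅓)*(-4) = -4/3 ≈ -1.3333)
Q(C, s) = C²
x(A) = (-30 + 2*A)*(-4/3 + A) (x(A) = (A + (-30 + A))*(A - 4/3) = (-30 + 2*A)*(-4/3 + A))
(-7669 + x(Q(-2, -5)))*(2698 + b(142, 177)) = (-7669 + (40 + 2*((-2)²)² - 98/3*(-2)²))*(2698 + 160) = (-7669 + (40 + 2*4² - 98/3*4))*2858 = (-7669 + (40 + 2*16 - 392/3))*2858 = (-7669 + (40 + 32 - 392/3))*2858 = (-7669 - 176/3)*2858 = -23183/3*2858 = -66257014/3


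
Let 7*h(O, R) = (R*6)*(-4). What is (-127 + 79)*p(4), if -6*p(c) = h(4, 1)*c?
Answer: -768/7 ≈ -109.71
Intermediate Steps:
h(O, R) = -24*R/7 (h(O, R) = ((R*6)*(-4))/7 = ((6*R)*(-4))/7 = (-24*R)/7 = -24*R/7)
p(c) = 4*c/7 (p(c) = -(-24/7*1)*c/6 = -(-4)*c/7 = 4*c/7)
(-127 + 79)*p(4) = (-127 + 79)*((4/7)*4) = -48*16/7 = -768/7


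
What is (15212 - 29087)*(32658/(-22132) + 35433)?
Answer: -5440182829875/11066 ≈ -4.9161e+8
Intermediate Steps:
(15212 - 29087)*(32658/(-22132) + 35433) = -13875*(32658*(-1/22132) + 35433) = -13875*(-16329/11066 + 35433) = -13875*392085249/11066 = -5440182829875/11066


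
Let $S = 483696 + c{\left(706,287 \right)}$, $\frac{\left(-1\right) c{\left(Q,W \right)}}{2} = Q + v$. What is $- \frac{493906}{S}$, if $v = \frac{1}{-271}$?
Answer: $- \frac{66924263}{65349483} \approx -1.0241$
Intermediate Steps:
$v = - \frac{1}{271} \approx -0.00369$
$c{\left(Q,W \right)} = \frac{2}{271} - 2 Q$ ($c{\left(Q,W \right)} = - 2 \left(Q - \frac{1}{271}\right) = - 2 \left(- \frac{1}{271} + Q\right) = \frac{2}{271} - 2 Q$)
$S = \frac{130698966}{271}$ ($S = 483696 + \left(\frac{2}{271} - 1412\right) = 483696 - \frac{382650}{271} = \frac{130698966}{271} \approx 4.8228 \cdot 10^{5}$)
$- \frac{493906}{S} = - \frac{493906}{\frac{130698966}{271}} = \left(-493906\right) \frac{271}{130698966} = - \frac{66924263}{65349483}$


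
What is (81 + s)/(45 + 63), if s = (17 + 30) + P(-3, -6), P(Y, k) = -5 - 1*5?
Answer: 59/54 ≈ 1.0926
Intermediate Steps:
P(Y, k) = -10 (P(Y, k) = -5 - 5 = -10)
s = 37 (s = (17 + 30) - 10 = 47 - 10 = 37)
(81 + s)/(45 + 63) = (81 + 37)/(45 + 63) = 118/108 = (1/108)*118 = 59/54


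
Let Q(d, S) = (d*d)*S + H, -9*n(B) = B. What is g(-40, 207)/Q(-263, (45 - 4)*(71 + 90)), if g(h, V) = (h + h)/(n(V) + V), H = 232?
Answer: -10/10501450423 ≈ -9.5225e-10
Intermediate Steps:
n(B) = -B/9
g(h, V) = 9*h/(4*V) (g(h, V) = (h + h)/(-V/9 + V) = (2*h)/((8*V/9)) = (2*h)*(9/(8*V)) = 9*h/(4*V))
Q(d, S) = 232 + S*d**2 (Q(d, S) = (d*d)*S + 232 = d**2*S + 232 = S*d**2 + 232 = 232 + S*d**2)
g(-40, 207)/Q(-263, (45 - 4)*(71 + 90)) = ((9/4)*(-40)/207)/(232 + ((45 - 4)*(71 + 90))*(-263)**2) = ((9/4)*(-40)*(1/207))/(232 + (41*161)*69169) = -10/(23*(232 + 6601*69169)) = -10/(23*(232 + 456584569)) = -10/23/456584801 = -10/23*1/456584801 = -10/10501450423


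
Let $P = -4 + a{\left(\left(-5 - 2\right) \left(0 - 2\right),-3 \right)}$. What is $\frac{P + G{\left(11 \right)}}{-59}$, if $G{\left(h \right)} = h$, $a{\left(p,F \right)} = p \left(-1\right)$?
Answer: $\frac{7}{59} \approx 0.11864$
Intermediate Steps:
$a{\left(p,F \right)} = - p$
$P = -18$ ($P = -4 - \left(-5 - 2\right) \left(0 - 2\right) = -4 - \left(-7\right) \left(-2\right) = -4 - 14 = -18$)
$\frac{P + G{\left(11 \right)}}{-59} = \frac{-18 + 11}{-59} = \left(-7\right) \left(- \frac{1}{59}\right) = \frac{7}{59}$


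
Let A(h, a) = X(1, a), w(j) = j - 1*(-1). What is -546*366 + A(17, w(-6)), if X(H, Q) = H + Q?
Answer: -199840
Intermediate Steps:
w(j) = 1 + j (w(j) = j + 1 = 1 + j)
A(h, a) = 1 + a
-546*366 + A(17, w(-6)) = -546*366 + (1 + (1 - 6)) = -199836 + (1 - 5) = -199836 - 4 = -199840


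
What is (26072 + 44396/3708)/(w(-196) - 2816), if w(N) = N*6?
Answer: -24179843/3700584 ≈ -6.5341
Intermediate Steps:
w(N) = 6*N
(26072 + 44396/3708)/(w(-196) - 2816) = (26072 + 44396/3708)/(6*(-196) - 2816) = (26072 + 44396*(1/3708))/(-1176 - 2816) = (26072 + 11099/927)/(-3992) = (24179843/927)*(-1/3992) = -24179843/3700584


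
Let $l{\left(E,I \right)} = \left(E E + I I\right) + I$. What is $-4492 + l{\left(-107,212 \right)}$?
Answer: $52113$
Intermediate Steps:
$l{\left(E,I \right)} = I + E^{2} + I^{2}$ ($l{\left(E,I \right)} = \left(E^{2} + I^{2}\right) + I = I + E^{2} + I^{2}$)
$-4492 + l{\left(-107,212 \right)} = -4492 + \left(212 + \left(-107\right)^{2} + 212^{2}\right) = -4492 + \left(212 + 11449 + 44944\right) = -4492 + 56605 = 52113$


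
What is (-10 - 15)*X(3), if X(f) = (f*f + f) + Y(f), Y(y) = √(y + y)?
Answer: -300 - 25*√6 ≈ -361.24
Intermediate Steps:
Y(y) = √2*√y (Y(y) = √(2*y) = √2*√y)
X(f) = f + f² + √2*√f (X(f) = (f*f + f) + √2*√f = (f² + f) + √2*√f = (f + f²) + √2*√f = f + f² + √2*√f)
(-10 - 15)*X(3) = (-10 - 15)*(3 + 3² + √2*√3) = -25*(3 + 9 + √6) = -25*(12 + √6) = -300 - 25*√6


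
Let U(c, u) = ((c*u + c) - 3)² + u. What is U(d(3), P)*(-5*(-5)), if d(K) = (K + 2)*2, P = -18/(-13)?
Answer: 1841875/169 ≈ 10899.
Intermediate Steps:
P = 18/13 (P = -18*(-1/13) = 18/13 ≈ 1.3846)
d(K) = 4 + 2*K (d(K) = (2 + K)*2 = 4 + 2*K)
U(c, u) = u + (-3 + c + c*u)² (U(c, u) = ((c + c*u) - 3)² + u = (-3 + c + c*u)² + u = u + (-3 + c + c*u)²)
U(d(3), P)*(-5*(-5)) = (18/13 + (-3 + (4 + 2*3) + (4 + 2*3)*(18/13))²)*(-5*(-5)) = (18/13 + (-3 + (4 + 6) + (4 + 6)*(18/13))²)*25 = (18/13 + (-3 + 10 + 10*(18/13))²)*25 = (18/13 + (-3 + 10 + 180/13)²)*25 = (18/13 + (271/13)²)*25 = (18/13 + 73441/169)*25 = (73675/169)*25 = 1841875/169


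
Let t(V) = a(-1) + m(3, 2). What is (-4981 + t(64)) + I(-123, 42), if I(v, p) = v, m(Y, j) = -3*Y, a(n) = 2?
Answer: -5111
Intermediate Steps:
t(V) = -7 (t(V) = 2 - 3*3 = 2 - 9 = -7)
(-4981 + t(64)) + I(-123, 42) = (-4981 - 7) - 123 = -4988 - 123 = -5111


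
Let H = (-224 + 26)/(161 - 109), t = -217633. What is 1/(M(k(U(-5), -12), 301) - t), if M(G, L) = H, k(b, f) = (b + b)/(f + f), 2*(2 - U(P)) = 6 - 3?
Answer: 26/5658359 ≈ 4.5950e-6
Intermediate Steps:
U(P) = 1/2 (U(P) = 2 - (6 - 3)/2 = 2 - 1/2*3 = 2 - 3/2 = 1/2)
k(b, f) = b/f (k(b, f) = (2*b)/((2*f)) = (2*b)*(1/(2*f)) = b/f)
H = -99/26 (H = -198/52 = -198*1/52 = -99/26 ≈ -3.8077)
M(G, L) = -99/26
1/(M(k(U(-5), -12), 301) - t) = 1/(-99/26 - 1*(-217633)) = 1/(-99/26 + 217633) = 1/(5658359/26) = 26/5658359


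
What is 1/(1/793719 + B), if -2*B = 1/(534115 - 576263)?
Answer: 1631886264/21415 ≈ 76203.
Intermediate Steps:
B = 1/84296 (B = -1/(2*(534115 - 576263)) = -½/(-42148) = -½*(-1/42148) = 1/84296 ≈ 1.1863e-5)
1/(1/793719 + B) = 1/(1/793719 + 1/84296) = 1/(21415/1631886264) = 1631886264/21415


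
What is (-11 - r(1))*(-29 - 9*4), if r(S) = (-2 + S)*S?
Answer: 650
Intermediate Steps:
r(S) = S*(-2 + S)
(-11 - r(1))*(-29 - 9*4) = (-11 - (-2 + 1))*(-29 - 9*4) = (-11 - (-1))*(-29 - 36) = (-11 - 1*(-1))*(-65) = (-11 + 1)*(-65) = -10*(-65) = 650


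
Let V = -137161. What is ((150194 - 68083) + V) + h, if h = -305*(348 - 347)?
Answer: -55355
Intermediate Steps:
h = -305 (h = -305*1 = -305)
((150194 - 68083) + V) + h = ((150194 - 68083) - 137161) - 305 = (82111 - 137161) - 305 = -55050 - 305 = -55355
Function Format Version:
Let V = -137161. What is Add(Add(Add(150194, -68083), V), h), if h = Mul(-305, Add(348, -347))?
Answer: -55355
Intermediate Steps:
h = -305 (h = Mul(-305, 1) = -305)
Add(Add(Add(150194, -68083), V), h) = Add(Add(Add(150194, -68083), -137161), -305) = Add(Add(82111, -137161), -305) = Add(-55050, -305) = -55355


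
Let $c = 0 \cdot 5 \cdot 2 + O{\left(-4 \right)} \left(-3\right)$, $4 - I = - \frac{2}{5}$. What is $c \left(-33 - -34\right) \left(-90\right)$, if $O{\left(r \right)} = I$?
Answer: $1188$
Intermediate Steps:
$I = \frac{22}{5}$ ($I = 4 - - \frac{2}{5} = 4 + \frac{2}{5} = \frac{22}{5} \approx 4.4$)
$O{\left(r \right)} = \frac{22}{5}$
$c = - \frac{66}{5}$ ($c = 0 \cdot 5 \cdot 2 + \frac{22}{5} \left(-3\right) = 0 \cdot 2 - \frac{66}{5} = 0 - \frac{66}{5} = - \frac{66}{5} \approx -13.2$)
$c \left(-33 - -34\right) \left(-90\right) = - \frac{66 \left(-33 - -34\right)}{5} \left(-90\right) = - \frac{66 \left(-33 + 34\right)}{5} \left(-90\right) = \left(- \frac{66}{5}\right) 1 \left(-90\right) = \left(- \frac{66}{5}\right) \left(-90\right) = 1188$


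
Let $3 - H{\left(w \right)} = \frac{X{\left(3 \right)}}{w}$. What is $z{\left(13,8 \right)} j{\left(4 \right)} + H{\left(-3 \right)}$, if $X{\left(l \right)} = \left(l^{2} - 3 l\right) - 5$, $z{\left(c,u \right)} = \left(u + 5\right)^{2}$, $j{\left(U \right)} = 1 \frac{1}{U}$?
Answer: $\frac{523}{12} \approx 43.583$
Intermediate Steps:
$j{\left(U \right)} = \frac{1}{U}$
$z{\left(c,u \right)} = \left(5 + u\right)^{2}$
$X{\left(l \right)} = -5 + l^{2} - 3 l$
$H{\left(w \right)} = 3 + \frac{5}{w}$ ($H{\left(w \right)} = 3 - \frac{-5 + 3^{2} - 9}{w} = 3 - \frac{-5 + 9 - 9}{w} = 3 - - \frac{5}{w} = 3 + \frac{5}{w}$)
$z{\left(13,8 \right)} j{\left(4 \right)} + H{\left(-3 \right)} = \frac{\left(5 + 8\right)^{2}}{4} + \left(3 + \frac{5}{-3}\right) = 13^{2} \cdot \frac{1}{4} + \left(3 + 5 \left(- \frac{1}{3}\right)\right) = 169 \cdot \frac{1}{4} + \left(3 - \frac{5}{3}\right) = \frac{169}{4} + \frac{4}{3} = \frac{523}{12}$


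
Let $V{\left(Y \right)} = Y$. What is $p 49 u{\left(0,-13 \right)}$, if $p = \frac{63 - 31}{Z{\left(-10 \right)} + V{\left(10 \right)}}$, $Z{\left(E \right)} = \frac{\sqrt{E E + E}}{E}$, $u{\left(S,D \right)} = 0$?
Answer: $0$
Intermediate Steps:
$Z{\left(E \right)} = \frac{\sqrt{E + E^{2}}}{E}$ ($Z{\left(E \right)} = \frac{\sqrt{E^{2} + E}}{E} = \frac{\sqrt{E + E^{2}}}{E}$)
$p = \frac{32}{10 - \frac{3 \sqrt{10}}{10}}$ ($p = \frac{63 - 31}{\frac{\sqrt{- 10 \left(1 - 10\right)}}{-10} + 10} = \frac{32}{- \frac{\sqrt{\left(-10\right) \left(-9\right)}}{10} + 10} = \frac{32}{- \frac{\sqrt{90}}{10} + 10} = \frac{32}{- \frac{3 \sqrt{10}}{10} + 10} = \frac{32}{10 - \frac{3 \sqrt{10}}{10}} \approx 3.5354$)
$p 49 u{\left(0,-13 \right)} = \left(\frac{3200}{991} + \frac{96 \sqrt{10}}{991}\right) 49 \cdot 0 = \left(\frac{156800}{991} + \frac{4704 \sqrt{10}}{991}\right) 0 = 0$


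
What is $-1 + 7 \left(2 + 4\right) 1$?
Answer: $41$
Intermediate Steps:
$-1 + 7 \left(2 + 4\right) 1 = -1 + 7 \cdot 6 \cdot 1 = -1 + 7 \cdot 6 = -1 + 42 = 41$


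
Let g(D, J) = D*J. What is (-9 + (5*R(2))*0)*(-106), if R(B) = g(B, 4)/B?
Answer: 954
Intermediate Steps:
R(B) = 4 (R(B) = (B*4)/B = (4*B)/B = 4)
(-9 + (5*R(2))*0)*(-106) = (-9 + (5*4)*0)*(-106) = (-9 + 20*0)*(-106) = (-9 + 0)*(-106) = -9*(-106) = 954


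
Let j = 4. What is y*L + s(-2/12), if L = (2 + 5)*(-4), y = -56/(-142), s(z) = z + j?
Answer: -3071/426 ≈ -7.2089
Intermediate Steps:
s(z) = 4 + z (s(z) = z + 4 = 4 + z)
y = 28/71 (y = -56*(-1/142) = 28/71 ≈ 0.39437)
L = -28 (L = 7*(-4) = -28)
y*L + s(-2/12) = (28/71)*(-28) + (4 - 2/12) = -784/71 + (4 - 2*1/12) = -784/71 + (4 - ⅙) = -784/71 + 23/6 = -3071/426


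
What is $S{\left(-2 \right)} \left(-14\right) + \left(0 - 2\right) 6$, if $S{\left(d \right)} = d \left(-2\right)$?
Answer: $-68$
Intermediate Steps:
$S{\left(d \right)} = - 2 d$
$S{\left(-2 \right)} \left(-14\right) + \left(0 - 2\right) 6 = \left(-2\right) \left(-2\right) \left(-14\right) + \left(0 - 2\right) 6 = 4 \left(-14\right) - 12 = -56 - 12 = -68$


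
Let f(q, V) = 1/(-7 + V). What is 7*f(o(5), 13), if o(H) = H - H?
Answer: 7/6 ≈ 1.1667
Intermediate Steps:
o(H) = 0
7*f(o(5), 13) = 7/(-7 + 13) = 7/6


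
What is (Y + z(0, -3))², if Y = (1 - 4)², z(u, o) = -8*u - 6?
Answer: 9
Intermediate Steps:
z(u, o) = -6 - 8*u
Y = 9 (Y = (-3)² = 9)
(Y + z(0, -3))² = (9 + (-6 - 8*0))² = (9 + (-6 + 0))² = (9 - 6)² = 3² = 9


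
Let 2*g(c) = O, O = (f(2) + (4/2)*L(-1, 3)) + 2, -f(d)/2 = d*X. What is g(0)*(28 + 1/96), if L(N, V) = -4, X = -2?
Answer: 2689/96 ≈ 28.010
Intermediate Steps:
f(d) = 4*d (f(d) = -2*d*(-2) = -(-4)*d = 4*d)
O = 2 (O = (4*2 + (4/2)*(-4)) + 2 = (8 + (4*(1/2))*(-4)) + 2 = (8 + 2*(-4)) + 2 = (8 - 8) + 2 = 0 + 2 = 2)
g(c) = 1 (g(c) = (1/2)*2 = 1)
g(0)*(28 + 1/96) = 1*(28 + 1/96) = 1*(2689/96) = 2689/96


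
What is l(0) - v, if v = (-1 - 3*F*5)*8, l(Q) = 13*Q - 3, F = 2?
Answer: 245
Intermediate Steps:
l(Q) = -3 + 13*Q
v = -248 (v = (-1 - 3*2*5)*8 = (-1 - 6*5)*8 = (-1 - 30)*8 = -31*8 = -248)
l(0) - v = (-3 + 13*0) - 1*(-248) = (-3 + 0) + 248 = -3 + 248 = 245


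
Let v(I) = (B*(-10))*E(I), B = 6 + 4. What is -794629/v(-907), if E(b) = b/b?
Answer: 794629/100 ≈ 7946.3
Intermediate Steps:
B = 10
E(b) = 1
v(I) = -100 (v(I) = (10*(-10))*1 = -100*1 = -100)
-794629/v(-907) = -794629/(-100) = -794629*(-1/100) = 794629/100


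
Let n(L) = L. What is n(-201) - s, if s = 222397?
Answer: -222598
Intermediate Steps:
n(-201) - s = -201 - 1*222397 = -201 - 222397 = -222598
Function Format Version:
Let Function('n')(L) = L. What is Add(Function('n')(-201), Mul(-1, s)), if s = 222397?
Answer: -222598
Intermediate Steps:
Add(Function('n')(-201), Mul(-1, s)) = Add(-201, Mul(-1, 222397)) = Add(-201, -222397) = -222598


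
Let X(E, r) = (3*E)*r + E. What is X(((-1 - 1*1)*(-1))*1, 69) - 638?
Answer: -222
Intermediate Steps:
X(E, r) = E + 3*E*r (X(E, r) = 3*E*r + E = E + 3*E*r)
X(((-1 - 1*1)*(-1))*1, 69) - 638 = (((-1 - 1*1)*(-1))*1)*(1 + 3*69) - 638 = (((-1 - 1)*(-1))*1)*(1 + 207) - 638 = (-2*(-1)*1)*208 - 638 = (2*1)*208 - 638 = 2*208 - 638 = 416 - 638 = -222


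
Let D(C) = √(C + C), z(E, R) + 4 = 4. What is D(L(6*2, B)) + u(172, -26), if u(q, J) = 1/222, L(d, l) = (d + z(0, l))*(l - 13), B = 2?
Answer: 1/222 + 2*I*√66 ≈ 0.0045045 + 16.248*I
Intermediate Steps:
z(E, R) = 0 (z(E, R) = -4 + 4 = 0)
L(d, l) = d*(-13 + l) (L(d, l) = (d + 0)*(l - 13) = d*(-13 + l))
D(C) = √2*√C (D(C) = √(2*C) = √2*√C)
u(q, J) = 1/222
D(L(6*2, B)) + u(172, -26) = √2*√((6*2)*(-13 + 2)) + 1/222 = √2*√(12*(-11)) + 1/222 = √2*√(-132) + 1/222 = √2*(2*I*√33) + 1/222 = 2*I*√66 + 1/222 = 1/222 + 2*I*√66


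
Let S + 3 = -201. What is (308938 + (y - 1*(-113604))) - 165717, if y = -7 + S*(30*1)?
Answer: 250698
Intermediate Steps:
S = -204 (S = -3 - 201 = -204)
y = -6127 (y = -7 - 6120 = -6127)
(308938 + (y - 1*(-113604))) - 165717 = (308938 + (-6127 - 1*(-113604))) - 165717 = (308938 + (-6127 + 113604)) - 165717 = (308938 + 107477) - 165717 = 416415 - 165717 = 250698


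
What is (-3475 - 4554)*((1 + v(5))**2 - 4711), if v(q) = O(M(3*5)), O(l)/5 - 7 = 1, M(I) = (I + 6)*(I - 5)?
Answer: 24327870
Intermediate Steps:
M(I) = (-5 + I)*(6 + I) (M(I) = (6 + I)*(-5 + I) = (-5 + I)*(6 + I))
O(l) = 40 (O(l) = 35 + 5*1 = 35 + 5 = 40)
v(q) = 40
(-3475 - 4554)*((1 + v(5))**2 - 4711) = (-3475 - 4554)*((1 + 40)**2 - 4711) = -8029*(41**2 - 4711) = -8029*(1681 - 4711) = -8029*(-3030) = 24327870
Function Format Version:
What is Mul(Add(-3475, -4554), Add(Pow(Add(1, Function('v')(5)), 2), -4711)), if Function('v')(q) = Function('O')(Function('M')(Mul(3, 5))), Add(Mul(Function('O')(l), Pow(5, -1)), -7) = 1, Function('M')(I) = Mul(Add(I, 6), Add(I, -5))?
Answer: 24327870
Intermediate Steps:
Function('M')(I) = Mul(Add(-5, I), Add(6, I)) (Function('M')(I) = Mul(Add(6, I), Add(-5, I)) = Mul(Add(-5, I), Add(6, I)))
Function('O')(l) = 40 (Function('O')(l) = Add(35, Mul(5, 1)) = Add(35, 5) = 40)
Function('v')(q) = 40
Mul(Add(-3475, -4554), Add(Pow(Add(1, Function('v')(5)), 2), -4711)) = Mul(Add(-3475, -4554), Add(Pow(Add(1, 40), 2), -4711)) = Mul(-8029, Add(Pow(41, 2), -4711)) = Mul(-8029, Add(1681, -4711)) = Mul(-8029, -3030) = 24327870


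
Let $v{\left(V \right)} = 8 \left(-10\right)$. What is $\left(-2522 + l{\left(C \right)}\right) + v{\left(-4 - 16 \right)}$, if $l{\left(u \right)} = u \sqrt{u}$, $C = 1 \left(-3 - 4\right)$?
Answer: $-2602 - 7 i \sqrt{7} \approx -2602.0 - 18.52 i$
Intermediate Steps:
$v{\left(V \right)} = -80$
$C = -7$ ($C = 1 \left(-7\right) = -7$)
$l{\left(u \right)} = u^{\frac{3}{2}}$
$\left(-2522 + l{\left(C \right)}\right) + v{\left(-4 - 16 \right)} = \left(-2522 + \left(-7\right)^{\frac{3}{2}}\right) - 80 = \left(-2522 - 7 i \sqrt{7}\right) - 80 = -2602 - 7 i \sqrt{7}$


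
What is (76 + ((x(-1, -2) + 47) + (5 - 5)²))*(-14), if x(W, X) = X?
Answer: -1694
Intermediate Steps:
(76 + ((x(-1, -2) + 47) + (5 - 5)²))*(-14) = (76 + ((-2 + 47) + (5 - 5)²))*(-14) = (76 + (45 + 0²))*(-14) = (76 + (45 + 0))*(-14) = (76 + 45)*(-14) = 121*(-14) = -1694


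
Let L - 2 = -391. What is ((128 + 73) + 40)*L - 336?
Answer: -94085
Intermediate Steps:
L = -389 (L = 2 - 391 = -389)
((128 + 73) + 40)*L - 336 = ((128 + 73) + 40)*(-389) - 336 = (201 + 40)*(-389) - 336 = 241*(-389) - 336 = -93749 - 336 = -94085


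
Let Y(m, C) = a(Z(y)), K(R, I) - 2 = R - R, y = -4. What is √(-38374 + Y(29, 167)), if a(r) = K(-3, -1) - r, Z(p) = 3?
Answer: 5*I*√1535 ≈ 195.9*I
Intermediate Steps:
K(R, I) = 2 (K(R, I) = 2 + (R - R) = 2 + 0 = 2)
a(r) = 2 - r
Y(m, C) = -1 (Y(m, C) = 2 - 1*3 = 2 - 3 = -1)
√(-38374 + Y(29, 167)) = √(-38374 - 1) = √(-38375) = 5*I*√1535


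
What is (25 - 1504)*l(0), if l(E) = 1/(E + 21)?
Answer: -493/7 ≈ -70.429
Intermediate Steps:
l(E) = 1/(21 + E)
(25 - 1504)*l(0) = (25 - 1504)/(21 + 0) = -1479/21 = -1479*1/21 = -493/7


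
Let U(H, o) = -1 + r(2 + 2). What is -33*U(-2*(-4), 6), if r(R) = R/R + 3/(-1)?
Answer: 99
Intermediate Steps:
r(R) = -2 (r(R) = 1 + 3*(-1) = 1 - 3 = -2)
U(H, o) = -3 (U(H, o) = -1 - 2 = -3)
-33*U(-2*(-4), 6) = -33*(-3) = 99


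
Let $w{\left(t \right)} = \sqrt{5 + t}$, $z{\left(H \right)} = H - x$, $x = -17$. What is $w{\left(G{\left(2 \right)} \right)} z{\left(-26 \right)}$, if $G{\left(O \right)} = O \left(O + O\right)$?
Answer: $- 9 \sqrt{13} \approx -32.45$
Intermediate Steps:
$z{\left(H \right)} = 17 + H$ ($z{\left(H \right)} = H - -17 = H + 17 = 17 + H$)
$G{\left(O \right)} = 2 O^{2}$ ($G{\left(O \right)} = O 2 O = 2 O^{2}$)
$w{\left(G{\left(2 \right)} \right)} z{\left(-26 \right)} = \sqrt{5 + 2 \cdot 2^{2}} \left(17 - 26\right) = \sqrt{5 + 2 \cdot 4} \left(-9\right) = \sqrt{5 + 8} \left(-9\right) = \sqrt{13} \left(-9\right) = - 9 \sqrt{13}$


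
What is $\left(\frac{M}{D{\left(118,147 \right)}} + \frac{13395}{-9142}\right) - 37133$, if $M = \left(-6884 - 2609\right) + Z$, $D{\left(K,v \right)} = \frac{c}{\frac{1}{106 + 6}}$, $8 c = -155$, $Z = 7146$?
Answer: $- \frac{3758455426}{101215} \approx -37133.0$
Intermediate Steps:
$c = - \frac{155}{8}$ ($c = \frac{1}{8} \left(-155\right) = - \frac{155}{8} \approx -19.375$)
$D{\left(K,v \right)} = -2170$ ($D{\left(K,v \right)} = - \frac{155}{8 \frac{1}{106 + 6}} = - \frac{155}{8 \cdot \frac{1}{112}} = - \frac{155 \frac{1}{\frac{1}{112}}}{8} = \left(- \frac{155}{8}\right) 112 = -2170$)
$M = -2347$ ($M = \left(-6884 - 2609\right) + 7146 = -9493 + 7146 = -2347$)
$\left(\frac{M}{D{\left(118,147 \right)}} + \frac{13395}{-9142}\right) - 37133 = \left(- \frac{2347}{-2170} + \frac{13395}{-9142}\right) - 37133 = \left(\left(-2347\right) \left(- \frac{1}{2170}\right) + 13395 \left(- \frac{1}{9142}\right)\right) - 37133 = \left(\frac{2347}{2170} - \frac{13395}{9142}\right) - 37133 = - \frac{38831}{101215} - 37133 = - \frac{3758455426}{101215}$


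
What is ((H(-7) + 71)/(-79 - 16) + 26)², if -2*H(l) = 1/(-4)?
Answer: 368294481/577600 ≈ 637.63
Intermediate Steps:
H(l) = ⅛ (H(l) = -½/(-4) = -½*(-¼) = ⅛)
((H(-7) + 71)/(-79 - 16) + 26)² = ((⅛ + 71)/(-79 - 16) + 26)² = ((569/8)/(-95) + 26)² = ((569/8)*(-1/95) + 26)² = (-569/760 + 26)² = (19191/760)² = 368294481/577600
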